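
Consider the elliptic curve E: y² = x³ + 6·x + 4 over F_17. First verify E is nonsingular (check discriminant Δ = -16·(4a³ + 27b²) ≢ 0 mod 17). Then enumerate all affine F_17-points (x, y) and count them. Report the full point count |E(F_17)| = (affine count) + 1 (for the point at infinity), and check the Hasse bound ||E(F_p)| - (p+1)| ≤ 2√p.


Affine points = {(0, 2), (0, 15), (3, 7), (3, 10), (6, 1), (6, 16), (7, 7), (7, 10), (12, 6), (12, 11), (13, 1), (13, 16), (15, 1), (15, 16)}; affine count = 14; |E(F_17)| = 15.

Discriminant check: Δ ∝ 4a³ + 27b² = 4·6³ + 27·4² = 4·216 + 27·16 ≡ 4 (mod 17). Nonzero ⇒ E is nonsingular.
For each x ∈ F_17, compute rhs = x³ + 6·x + 4 mod 17, then count y ∈ F_17 with y² ≡ rhs.
  x = 0: rhs = 4, matching y values: 2, 15 (2 points).
  x = 1: rhs = 11, matching y values: none (0 points).
  x = 2: rhs = 7, matching y values: none (0 points).
  x = 3: rhs = 15, matching y values: 7, 10 (2 points).
  x = 4: rhs = 7, matching y values: none (0 points).
  x = 5: rhs = 6, matching y values: none (0 points).
  x = 6: rhs = 1, matching y values: 1, 16 (2 points).
  x = 7: rhs = 15, matching y values: 7, 10 (2 points).
  x = 8: rhs = 3, matching y values: none (0 points).
  x = 9: rhs = 5, matching y values: none (0 points).
  x = 10: rhs = 10, matching y values: none (0 points).
  x = 11: rhs = 7, matching y values: none (0 points).
  x = 12: rhs = 2, matching y values: 6, 11 (2 points).
  x = 13: rhs = 1, matching y values: 1, 16 (2 points).
  x = 14: rhs = 10, matching y values: none (0 points).
  x = 15: rhs = 1, matching y values: 1, 16 (2 points).
  x = 16: rhs = 14, matching y values: none (0 points).
Total affine count: 14.
Full point count |E(F_17)| = 14 + 1 = 15.
Hasse bound: |15 − (17+1)| = |-3| = 3 ≤ 2√17 ≈ 8.2462 ✓.


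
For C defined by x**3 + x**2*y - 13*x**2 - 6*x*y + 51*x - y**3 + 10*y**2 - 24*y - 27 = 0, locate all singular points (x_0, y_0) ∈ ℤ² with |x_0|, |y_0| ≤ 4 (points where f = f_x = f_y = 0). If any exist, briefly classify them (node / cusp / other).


Singular points: {(3, 3)}; classification: node.

Compute partial derivatives:
  f_x = 3*x**2 + 2*x*y - 26*x - 6*y + 51.
  f_y = x**2 - 6*x - 3*y**2 + 20*y - 24.
Scan x_0 ∈ {−4, ..., 4}. For each x_0, f_y(x_0, y) is a polynomial in y; find its integer roots y ∈ {−4, ..., 4}, then test f_x and f at those candidates.
  x = -4: f_y(-4, y) = -3*y**2 + 20*y + 16; no integer root y with |y| ≤ 4.
  x = -3: f_y(-3, y) = -3*y**2 + 20*y + 3; no integer root y with |y| ≤ 4.
  x = -2: f_y(-2, y) = -3*y**2 + 20*y - 8; no integer root y with |y| ≤ 4.
  x = -1: f_y(-1, y) = -3*y**2 + 20*y - 17; vanishes at y ∈ {1}. (-1, 1): f_x = 72 ≠ 0.
  x = 0: f_y(0, y) = -3*y**2 + 20*y - 24; no integer root y with |y| ≤ 4.
  x = 1: f_y(1, y) = -3*y**2 + 20*y - 29; no integer root y with |y| ≤ 4.
  x = 2: f_y(2, y) = -3*y**2 + 20*y - 32; vanishes at y ∈ {4}. (2, 4): f_x = 3 ≠ 0.
  x = 3: f_y(3, y) = -3*y**2 + 20*y - 33; vanishes at y ∈ {3}. (3, 3): f_x = 0, f = 0 — SINGULAR.
  x = 4: f_y(4, y) = -3*y**2 + 20*y - 32; vanishes at y ∈ {4}. (4, 4): f_x = 3 ≠ 0.
Only singular point on the grid: (3, 3).
Classify: substitute x = 3 + u, y = 3 + v and expand: f = u**3 + u**2*v - u**2 - v**3 + v**2.
No constant or linear terms (consistent with a singular point). Quadratic part: -u**2 + v**2. Cubic part: u**3 + u**2*v - v**3.
The quadratic part v**2 - u**2 = (v − u)(v + u) splits into two distinct linear factors, so there are two distinct tangent lines y − 3 = ±(x − 3) — this is a node (ordinary double point).
Classification: node.


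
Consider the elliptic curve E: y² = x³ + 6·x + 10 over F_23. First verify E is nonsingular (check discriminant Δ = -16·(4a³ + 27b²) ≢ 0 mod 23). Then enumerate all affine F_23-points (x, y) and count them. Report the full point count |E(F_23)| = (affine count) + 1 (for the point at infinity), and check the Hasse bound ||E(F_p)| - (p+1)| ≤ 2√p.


Affine points = {(3, 3), (3, 20), (4, 11), (4, 12), (5, 2), (5, 21), (6, 3), (6, 20), (7, 2), (7, 21), (8, 8), (8, 15), (10, 9), (10, 14), (11, 2), (11, 21), (12, 4), (12, 19), (13, 10), (13, 13), (14, 3), (14, 20), (15, 5), (15, 18), (16, 4), (16, 19), (18, 4), (18, 19), (21, 6), (21, 17), (22, 7), (22, 16)}; affine count = 32; |E(F_23)| = 33.

Discriminant check: Δ ∝ 4a³ + 27b² = 4·6³ + 27·10² = 4·216 + 27·100 ≡ 22 (mod 23). Nonzero ⇒ E is nonsingular.
For each x ∈ F_23, compute rhs = x³ + 6·x + 10 mod 23, then count y ∈ F_23 with y² ≡ rhs.
  x = 0: rhs = 10, matching y values: none (0 points).
  x = 1: rhs = 17, matching y values: none (0 points).
  x = 2: rhs = 7, matching y values: none (0 points).
  x = 3: rhs = 9, matching y values: 3, 20 (2 points).
  x = 4: rhs = 6, matching y values: 11, 12 (2 points).
  x = 5: rhs = 4, matching y values: 2, 21 (2 points).
  x = 6: rhs = 9, matching y values: 3, 20 (2 points).
  x = 7: rhs = 4, matching y values: 2, 21 (2 points).
  x = 8: rhs = 18, matching y values: 8, 15 (2 points).
  x = 9: rhs = 11, matching y values: none (0 points).
  x = 10: rhs = 12, matching y values: 9, 14 (2 points).
  x = 11: rhs = 4, matching y values: 2, 21 (2 points).
  x = 12: rhs = 16, matching y values: 4, 19 (2 points).
  x = 13: rhs = 8, matching y values: 10, 13 (2 points).
  x = 14: rhs = 9, matching y values: 3, 20 (2 points).
  x = 15: rhs = 2, matching y values: 5, 18 (2 points).
  x = 16: rhs = 16, matching y values: 4, 19 (2 points).
  x = 17: rhs = 11, matching y values: none (0 points).
  x = 18: rhs = 16, matching y values: 4, 19 (2 points).
  x = 19: rhs = 14, matching y values: none (0 points).
  x = 20: rhs = 11, matching y values: none (0 points).
  x = 21: rhs = 13, matching y values: 6, 17 (2 points).
  x = 22: rhs = 3, matching y values: 7, 16 (2 points).
Total affine count: 32.
Full point count |E(F_23)| = 32 + 1 = 33.
Hasse bound: |33 − (23+1)| = |9| = 9 ≤ 2√23 ≈ 9.5917 ✓.


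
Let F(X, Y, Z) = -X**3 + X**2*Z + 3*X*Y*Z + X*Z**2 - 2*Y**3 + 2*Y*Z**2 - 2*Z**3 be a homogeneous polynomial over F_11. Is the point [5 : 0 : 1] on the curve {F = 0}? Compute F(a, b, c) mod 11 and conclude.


F(5,0,1) ≡ 2 (mod 11); P is NOT on the curve.

Evaluate F(5, 0, 1) term-by-term (mod 11).
  -X**3 ↦ -1·125·1·1 = -125
  X**2*Z ↦ 1·25·1·1 = 25
  3*X*Y*Z ↦ 3·5·0·1 = 0
  X*Z**2 ↦ 1·5·1·1 = 5
  -2*Y**3 ↦ -2·1·0·1 = 0
  2*Y*Z**2 ↦ 2·1·0·1 = 0
  -2*Z**3 ↦ -2·1·1·1 = -2
Sum: F(5, 0, 1) = (-125) + (25) + (0) + (5) + (0) + (0) + (-2) = -97.
Reducing mod 11: -97 ≡ 2 (mod 11).
Since F(a, b, c) ≡ 2 ≠ 0 (mod 11), P does NOT lie on the curve.


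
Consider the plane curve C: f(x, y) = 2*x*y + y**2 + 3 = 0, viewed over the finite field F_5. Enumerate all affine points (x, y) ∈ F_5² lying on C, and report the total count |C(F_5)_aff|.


Affine F_5-points: {(2, 2), (2, 4), (3, 1), (3, 3)}; count = 4.

For each of the 25 pairs (x, y) ∈ F_5², evaluate f(x, y) mod 5. Record the zeros.
  x = 0: [0↦3, 1↦4, 2↦2, 3↦2, 4↦4]  zeros at y ∈ ∅
  x = 1: [0↦3, 1↦1, 2↦1, 3↦3, 4↦2]  zeros at y ∈ ∅
  x = 2: [0↦3, 1↦3, 2↦0, 3↦4, 4↦0]  zeros at y ∈ {2, 4}
  x = 3: [0↦3, 1↦0, 2↦4, 3↦0, 4↦3]  zeros at y ∈ {1, 3}
  x = 4: [0↦3, 1↦2, 2↦3, 3↦1, 4↦1]  zeros at y ∈ ∅
Collecting zeros: affine points = {(2, 2), (2, 4), (3, 1), (3, 3)}.
Total count |C(F_5)_aff| = 4.


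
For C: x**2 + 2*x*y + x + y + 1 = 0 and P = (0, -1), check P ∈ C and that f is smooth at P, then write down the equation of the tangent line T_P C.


Tangent line at P: -x + y + 1 = 0.

Step 1: f(0, -1) = 0, so P lies on C.
Step 2: partial derivatives
  f_x(x, y) = 2*x + 2*y + 1, f_y(x, y) = 2*x + 1.
  f_x(P) = -1, f_y(P) = 1 (gradient nonzero, so P is smooth).
Step 3: tangent line at P: -1·(x − 0) + 1·(y − -1) = 0.
Expanding: -x + y + 1 = 0.


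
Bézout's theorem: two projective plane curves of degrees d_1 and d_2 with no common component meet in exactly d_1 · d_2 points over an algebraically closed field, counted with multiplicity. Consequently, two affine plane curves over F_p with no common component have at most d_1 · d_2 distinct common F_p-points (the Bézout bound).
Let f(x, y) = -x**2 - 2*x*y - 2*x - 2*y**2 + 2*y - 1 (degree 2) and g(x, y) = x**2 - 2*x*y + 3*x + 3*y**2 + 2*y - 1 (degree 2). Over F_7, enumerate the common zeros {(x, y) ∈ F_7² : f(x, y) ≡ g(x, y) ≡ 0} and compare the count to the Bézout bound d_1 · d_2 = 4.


Common zeros: {(2, 4)}; count = 1; Bézout bound = 4.

deg(f) = 2, deg(g) = 2, so Bézout bound = 4.
Scan x ∈ F_7. For each x, list the y ∈ F_7 with f(x, y) ≡ 0 and those with g(x, y) ≡ 0 (mod 7); the common zeros in that column are the intersection.
  x = 0: f ≡ 0 at y ∈ ∅; g ≡ 0 at y ∈ {5, 6}; common: ∅.
  x = 1: f ≡ 0 at y ∈ ∅; g ≡ 0 at y ∈ ∅; common: ∅.
  x = 2: f ≡ 0 at y ∈ {2, 4}; g ≡ 0 at y ∈ {4, 6}; common: {4}.
  x = 3: f ≡ 0 at y ∈ {6}; g ≡ 0 at y ∈ {2, 4}; common: ∅.
  x = 4: f ≡ 0 at y ∈ {5, 6}; g ≡ 0 at y ∈ ∅; common: ∅.
  x = 5: f ≡ 0 at y ∈ {5}; g ≡ 0 at y ∈ {2, 3}; common: ∅.
  x = 6: f ≡ 0 at y ∈ {0, 2}; g ≡ 0 at y ∈ ∅; common: ∅.
Collecting: common zeros = {(2, 4)}, so the count is 1.
Comparison with the Bézout bound: 1 ≤ 4 = deg(f)·deg(g), as expected for curves with no common component (the affine F_7-count falls short of the bound because intersections may lie at infinity, over extension fields, or carry multiplicity).


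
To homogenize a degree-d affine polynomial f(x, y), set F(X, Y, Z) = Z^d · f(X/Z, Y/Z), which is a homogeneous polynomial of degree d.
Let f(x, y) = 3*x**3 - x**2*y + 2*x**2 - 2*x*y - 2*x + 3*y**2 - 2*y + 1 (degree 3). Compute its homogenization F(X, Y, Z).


F(X, Y, Z) = 3*X**3 - X**2*Y + 2*X**2*Z - 2*X*Y*Z - 2*X*Z**2 + 3*Y**2*Z - 2*Y*Z**2 + Z**3

deg(f) = 3.
Substitute x = X/Z, y = Y/Z into f, then multiply by Z^3.
  monomial 3·x^3·y^0 ↦ 3·X^3·Y^0·Z^0.
  monomial -1·x^2·y^1 ↦ -1·X^2·Y^1·Z^0.
  monomial 2·x^2·y^0 ↦ 2·X^2·Y^0·Z^1.
  monomial -2·x^1·y^1 ↦ -2·X^1·Y^1·Z^1.
  monomial -2·x^1·y^0 ↦ -2·X^1·Y^0·Z^2.
  monomial 3·x^0·y^2 ↦ 3·X^0·Y^2·Z^1.
  monomial -2·x^0·y^1 ↦ -2·X^0·Y^1·Z^2.
  monomial 1·x^0·y^0 ↦ 1·X^0·Y^0·Z^3.
Collecting: F(X, Y, Z) = 3*X**3 - X**2*Y + 2*X**2*Z - 2*X*Y*Z - 2*X*Z**2 + 3*Y**2*Z - 2*Y*Z**2 + Z**3.


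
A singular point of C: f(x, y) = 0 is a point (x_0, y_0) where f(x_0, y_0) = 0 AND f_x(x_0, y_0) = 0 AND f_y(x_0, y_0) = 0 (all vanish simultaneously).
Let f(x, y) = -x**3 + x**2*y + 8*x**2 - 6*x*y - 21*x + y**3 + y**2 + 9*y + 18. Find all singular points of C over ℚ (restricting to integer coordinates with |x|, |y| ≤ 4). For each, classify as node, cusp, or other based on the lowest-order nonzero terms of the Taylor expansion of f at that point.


Singular points: {(3, 0)}; classification: node.

Compute partial derivatives:
  f_x = -3*x**2 + 2*x*y + 16*x - 6*y - 21.
  f_y = x**2 - 6*x + 3*y**2 + 2*y + 9.
Scan x_0 ∈ {−4, ..., 4}. For each x_0, f_y(x_0, y) is a polynomial in y; find its integer roots y ∈ {−4, ..., 4}, then test f_x and f at those candidates.
  x = -4: f_y(-4, y) = 3*y**2 + 2*y + 49; no integer root y with |y| ≤ 4.
  x = -3: f_y(-3, y) = 3*y**2 + 2*y + 36; no integer root y with |y| ≤ 4.
  x = -2: f_y(-2, y) = 3*y**2 + 2*y + 25; no integer root y with |y| ≤ 4.
  x = -1: f_y(-1, y) = 3*y**2 + 2*y + 16; no integer root y with |y| ≤ 4.
  x = 0: f_y(0, y) = 3*y**2 + 2*y + 9; no integer root y with |y| ≤ 4.
  x = 1: f_y(1, y) = 3*y**2 + 2*y + 4; no integer root y with |y| ≤ 4.
  x = 2: f_y(2, y) = 3*y**2 + 2*y + 1; no integer root y with |y| ≤ 4.
  x = 3: f_y(3, y) = 3*y**2 + 2*y; vanishes at y ∈ {0}. (3, 0): f_x = 0, f = 0 — SINGULAR.
  x = 4: f_y(4, y) = 3*y**2 + 2*y + 1; no integer root y with |y| ≤ 4.
Only singular point on the grid: (3, 0).
Classify: substitute x = 3 + u, y = 0 + v and expand: f = -u**3 + u**2*v - u**2 + v**3 + v**2.
No constant or linear terms (consistent with a singular point). Quadratic part: -u**2 + v**2. Cubic part: -u**3 + u**2*v + v**3.
The quadratic part v**2 - u**2 = (v − u)(v + u) splits into two distinct linear factors, so there are two distinct tangent lines y − 0 = ±(x − 3) — this is a node (ordinary double point).
Classification: node.


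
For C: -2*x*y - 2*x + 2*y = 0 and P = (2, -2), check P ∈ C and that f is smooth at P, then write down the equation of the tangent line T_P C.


Tangent line at P: 2*x - 2*y - 8 = 0.

Step 1: f(2, -2) = 0, so P lies on C.
Step 2: partial derivatives
  f_x(x, y) = -2*y - 2, f_y(x, y) = 2 - 2*x.
  f_x(P) = 2, f_y(P) = -2 (gradient nonzero, so P is smooth).
Step 3: tangent line at P: 2·(x − 2) + -2·(y − -2) = 0.
Expanding: 2*x - 2*y - 8 = 0.


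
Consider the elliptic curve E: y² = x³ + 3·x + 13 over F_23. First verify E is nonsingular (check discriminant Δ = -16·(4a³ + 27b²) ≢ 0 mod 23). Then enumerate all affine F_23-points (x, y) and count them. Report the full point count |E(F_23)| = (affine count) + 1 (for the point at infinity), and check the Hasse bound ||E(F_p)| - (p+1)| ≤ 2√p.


Affine points = {(0, 6), (0, 17), (2, 2), (2, 21), (3, 7), (3, 16), (7, 3), (7, 20), (10, 10), (10, 13), (12, 11), (12, 12), (13, 8), (13, 15), (14, 4), (14, 19), (15, 11), (15, 12), (17, 3), (17, 20), (19, 11), (19, 12), (20, 0), (22, 3), (22, 20)}; affine count = 25; |E(F_23)| = 26.

Discriminant check: Δ ∝ 4a³ + 27b² = 4·3³ + 27·13² = 4·27 + 27·169 ≡ 2 (mod 23). Nonzero ⇒ E is nonsingular.
For each x ∈ F_23, compute rhs = x³ + 3·x + 13 mod 23, then count y ∈ F_23 with y² ≡ rhs.
  x = 0: rhs = 13, matching y values: 6, 17 (2 points).
  x = 1: rhs = 17, matching y values: none (0 points).
  x = 2: rhs = 4, matching y values: 2, 21 (2 points).
  x = 3: rhs = 3, matching y values: 7, 16 (2 points).
  x = 4: rhs = 20, matching y values: none (0 points).
  x = 5: rhs = 15, matching y values: none (0 points).
  x = 6: rhs = 17, matching y values: none (0 points).
  x = 7: rhs = 9, matching y values: 3, 20 (2 points).
  x = 8: rhs = 20, matching y values: none (0 points).
  x = 9: rhs = 10, matching y values: none (0 points).
  x = 10: rhs = 8, matching y values: 10, 13 (2 points).
  x = 11: rhs = 20, matching y values: none (0 points).
  x = 12: rhs = 6, matching y values: 11, 12 (2 points).
  x = 13: rhs = 18, matching y values: 8, 15 (2 points).
  x = 14: rhs = 16, matching y values: 4, 19 (2 points).
  x = 15: rhs = 6, matching y values: 11, 12 (2 points).
  x = 16: rhs = 17, matching y values: none (0 points).
  x = 17: rhs = 9, matching y values: 3, 20 (2 points).
  x = 18: rhs = 11, matching y values: none (0 points).
  x = 19: rhs = 6, matching y values: 11, 12 (2 points).
  x = 20: rhs = 0, matching y values: 0 (1 points).
  x = 21: rhs = 22, matching y values: none (0 points).
  x = 22: rhs = 9, matching y values: 3, 20 (2 points).
Total affine count: 25.
Full point count |E(F_23)| = 25 + 1 = 26.
Hasse bound: |26 − (23+1)| = |2| = 2 ≤ 2√23 ≈ 9.5917 ✓.


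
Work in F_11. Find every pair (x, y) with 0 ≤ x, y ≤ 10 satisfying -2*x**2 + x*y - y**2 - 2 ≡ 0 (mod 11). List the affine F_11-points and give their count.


Affine F_11-points: {(0, 3), (0, 8), (4, 7), (4, 8), (5, 7), (5, 9), (6, 2), (6, 4), (7, 3), (7, 4)}; count = 10.

For each of the 121 pairs (x, y) ∈ F_11², evaluate f(x, y) mod 11. Record the zeros.
  x = 0: [0↦9, 1↦8, 2↦5, 3↦0, 4↦4, 5↦6, 6↦6, 7↦4, 8↦0, 9↦5, 10↦8]  zeros at y ∈ {3, 8}
  x = 1: [0↦7, 1↦7, 2↦5, 3↦1, 4↦6, 5↦9, 6↦10, 7↦9, 8↦6, 9↦1, 10↦5]  zeros at y ∈ ∅
  x = 2: [0↦1, 1↦2, 2↦1, 3↦9, 4↦4, 5↦8, 6↦10, 7↦10, 8↦8, 9↦4, 10↦9]  zeros at y ∈ ∅
  x = 3: [0↦2, 1↦4, 2↦4, 3↦2, 4↦9, 5↦3, 6↦6, 7↦7, 8↦6, 9↦3, 10↦9]  zeros at y ∈ ∅
  x = 4: [0↦10, 1↦2, 2↦3, 3↦2, 4↦10, 5↦5, 6↦9, 7↦0, 8↦0, 9↦9, 10↦5]  zeros at y ∈ {7, 8}
  x = 5: [0↦3, 1↦7, 2↦9, 3↦9, 4↦7, 5↦3, 6↦8, 7↦0, 8↦1, 9↦0, 10↦8]  zeros at y ∈ {7, 9}
  x = 6: [0↦3, 1↦8, 2↦0, 3↦1, 4↦0, 5↦8, 6↦3, 7↦7, 8↦9, 9↦9, 10↦7]  zeros at y ∈ {2, 4}
  x = 7: [0↦10, 1↦5, 2↦9, 3↦0, 4↦0, 5↦9, 6↦5, 7↦10, 8↦2, 9↦3, 10↦2]  zeros at y ∈ {3, 4}
  x = 8: [0↦2, 1↦9, 2↦3, 3↦6, 4↦7, 5↦6, 6↦3, 7↦9, 8↦2, 9↦4, 10↦4]  zeros at y ∈ ∅
  x = 9: [0↦1, 1↦9, 2↦4, 3↦8, 4↦10, 5↦10, 6↦8, 7↦4, 8↦9, 9↦1, 10↦2]  zeros at y ∈ ∅
  x = 10: [0↦7, 1↦5, 2↦1, 3↦6, 4↦9, 5↦10, 6↦9, 7↦6, 8↦1, 9↦5, 10↦7]  zeros at y ∈ ∅
Collecting zeros: affine points = {(0, 3), (0, 8), (4, 7), (4, 8), (5, 7), (5, 9), (6, 2), (6, 4), (7, 3), (7, 4)}.
Total count |C(F_11)_aff| = 10.


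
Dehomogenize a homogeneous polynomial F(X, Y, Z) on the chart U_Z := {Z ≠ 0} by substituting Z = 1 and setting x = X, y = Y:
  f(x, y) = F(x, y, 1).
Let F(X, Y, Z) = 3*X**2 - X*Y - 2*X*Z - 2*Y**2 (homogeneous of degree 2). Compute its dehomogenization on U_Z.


f(x, y) = 3*x**2 - x*y - 2*x - 2*y**2

On U_Z we set Z = 1. Each monomial c·X^i·Y^j·Z^k in F becomes c·x^i·y^j·1^k = c·x^i·y^j.
Substituting Z = 1: F(X, Y, 1) = 3*x**2 - x*y - 2*x - 2*y**2.
Note: deg(f) ≤ deg(F) = 2; strict inequality happens when F is divisible by Z (lost terms).


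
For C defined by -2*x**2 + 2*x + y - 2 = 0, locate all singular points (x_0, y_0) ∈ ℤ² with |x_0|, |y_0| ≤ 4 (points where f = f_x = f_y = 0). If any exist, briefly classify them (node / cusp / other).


No singular points in the scanned grid; C is smooth there.

Compute partial derivatives:
  f_x = 2 - 4*x.
  f_y = 1.
f_y = 1 is a nonzero constant, so f_y never vanishes: no point (x, y) can satisfy f = f_x = f_y = 0. In particular no (x, y) ∈ {−4, ..., 4}² is singular; the curve is smooth.


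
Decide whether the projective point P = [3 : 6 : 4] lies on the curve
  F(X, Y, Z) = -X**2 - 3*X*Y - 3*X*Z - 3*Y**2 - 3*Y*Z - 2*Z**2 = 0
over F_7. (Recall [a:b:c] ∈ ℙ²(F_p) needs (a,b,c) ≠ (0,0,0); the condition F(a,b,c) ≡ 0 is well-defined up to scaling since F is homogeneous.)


F(3,6,4) ≡ 4 (mod 7); P is NOT on the curve.

Evaluate F(3, 6, 4) term-by-term (mod 7).
  -X**2 ↦ -1·9·1·1 = -9
  -3*X*Y ↦ -3·3·6·1 = -54
  -3*X*Z ↦ -3·3·1·4 = -36
  -3*Y**2 ↦ -3·1·36·1 = -108
  -3*Y*Z ↦ -3·1·6·4 = -72
  -2*Z**2 ↦ -2·1·1·16 = -32
Sum: F(3, 6, 4) = (-9) + (-54) + (-36) + (-108) + (-72) + (-32) = -311.
Reducing mod 7: -311 ≡ 4 (mod 7).
Since F(a, b, c) ≡ 4 ≠ 0 (mod 7), P does NOT lie on the curve.


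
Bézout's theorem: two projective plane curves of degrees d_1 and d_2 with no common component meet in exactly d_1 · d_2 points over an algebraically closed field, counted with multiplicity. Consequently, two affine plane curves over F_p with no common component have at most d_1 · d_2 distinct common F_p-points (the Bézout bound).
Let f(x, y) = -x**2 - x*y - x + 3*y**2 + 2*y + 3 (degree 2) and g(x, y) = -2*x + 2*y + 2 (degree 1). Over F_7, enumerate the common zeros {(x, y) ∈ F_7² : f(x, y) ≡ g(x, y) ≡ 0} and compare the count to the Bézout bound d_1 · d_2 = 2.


Common zeros: {(2, 1)}; count = 1; Bézout bound = 2.

deg(f) = 2, deg(g) = 1, so Bézout bound = 2.
Scan x ∈ F_7. For each x, list the y ∈ F_7 with f(x, y) ≡ 0 and those with g(x, y) ≡ 0 (mod 7); the common zeros in that column are the intersection.
  x = 0: f ≡ 0 at y ∈ ∅; g ≡ 0 at y ∈ {6}; common: ∅.
  x = 1: f ≡ 0 at y ∈ ∅; g ≡ 0 at y ∈ {0}; common: ∅.
  x = 2: f ≡ 0 at y ∈ {1, 6}; g ≡ 0 at y ∈ {1}; common: {1}.
  x = 3: f ≡ 0 at y ∈ {1, 4}; g ≡ 0 at y ∈ {2}; common: ∅.
  x = 4: f ≡ 0 at y ∈ ∅; g ≡ 0 at y ∈ {3}; common: ∅.
  x = 5: f ≡ 0 at y ∈ {2, 6}; g ≡ 0 at y ∈ {4}; common: ∅.
  x = 6: f ≡ 0 at y ∈ {2, 4}; g ≡ 0 at y ∈ {5}; common: ∅.
Collecting: common zeros = {(2, 1)}, so the count is 1.
Comparison with the Bézout bound: 1 ≤ 2 = deg(f)·deg(g), as expected for curves with no common component (the affine F_7-count falls short of the bound because intersections may lie at infinity, over extension fields, or carry multiplicity).


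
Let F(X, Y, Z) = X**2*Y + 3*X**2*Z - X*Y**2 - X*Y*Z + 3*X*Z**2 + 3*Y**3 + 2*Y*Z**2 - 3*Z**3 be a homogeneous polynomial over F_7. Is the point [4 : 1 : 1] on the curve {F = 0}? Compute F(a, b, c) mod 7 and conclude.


F(4,1,1) ≡ 0 (mod 7); P is on the curve.

Evaluate F(4, 1, 1) term-by-term (mod 7).
  X**2*Y ↦ 1·16·1·1 = 16
  3*X**2*Z ↦ 3·16·1·1 = 48
  -X*Y**2 ↦ -1·4·1·1 = -4
  -X*Y*Z ↦ -1·4·1·1 = -4
  3*X*Z**2 ↦ 3·4·1·1 = 12
  3*Y**3 ↦ 3·1·1·1 = 3
  2*Y*Z**2 ↦ 2·1·1·1 = 2
  -3*Z**3 ↦ -3·1·1·1 = -3
Sum: F(4, 1, 1) = (16) + (48) + (-4) + (-4) + (12) + (3) + (2) + (-3) = 70.
Reducing mod 7: 70 ≡ 0 (mod 7).
Since F(a, b, c) ≡ 0 (mod 7), P lies on the curve.


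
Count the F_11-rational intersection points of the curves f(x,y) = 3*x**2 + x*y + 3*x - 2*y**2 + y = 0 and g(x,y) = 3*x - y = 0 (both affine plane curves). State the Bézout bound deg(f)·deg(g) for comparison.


Common zeros: {(0, 0), (6, 7)}; count = 2; Bézout bound = 2.

deg(f) = 2, deg(g) = 1, so Bézout bound = 2.
Scan x ∈ F_11. For each x, list the y ∈ F_11 with f(x, y) ≡ 0 and those with g(x, y) ≡ 0 (mod 11); the common zeros in that column are the intersection.
  x = 0: f ≡ 0 at y ∈ {0, 6}; g ≡ 0 at y ∈ {0}; common: {0}.
  x = 1: f ≡ 0 at y ∈ ∅; g ≡ 0 at y ∈ {3}; common: ∅.
  x = 2: f ≡ 0 at y ∈ ∅; g ≡ 0 at y ∈ {6}; common: ∅.
  x = 3: f ≡ 0 at y ∈ ∅; g ≡ 0 at y ∈ {9}; common: ∅.
  x = 4: f ≡ 0 at y ∈ ∅; g ≡ 0 at y ∈ {1}; common: ∅.
  x = 5: f ≡ 0 at y ∈ ∅; g ≡ 0 at y ∈ {4}; common: ∅.
  x = 6: f ≡ 0 at y ∈ {2, 7}; g ≡ 0 at y ∈ {7}; common: {7}.
  x = 7: f ≡ 0 at y ∈ {2}; g ≡ 0 at y ∈ {10}; common: ∅.
  x = 8: f ≡ 0 at y ∈ {4, 6}; g ≡ 0 at y ∈ {2}; common: ∅.
  x = 9: f ≡ 0 at y ∈ {7, 9}; g ≡ 0 at y ∈ {5}; common: ∅.
  x = 10: f ≡ 0 at y ∈ {0}; g ≡ 0 at y ∈ {8}; common: ∅.
Collecting: common zeros = {(0, 0), (6, 7)}, so the count is 2.
Comparison with the Bézout bound: 2 ≤ 2 = deg(f)·deg(g), as expected for curves with no common component (the bound is attained).


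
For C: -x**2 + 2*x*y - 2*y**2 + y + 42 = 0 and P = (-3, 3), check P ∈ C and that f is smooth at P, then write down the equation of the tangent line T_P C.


Tangent line at P: 12*x - 17*y + 87 = 0.

Step 1: f(-3, 3) = 0, so P lies on C.
Step 2: partial derivatives
  f_x(x, y) = -2*x + 2*y, f_y(x, y) = 2*x - 4*y + 1.
  f_x(P) = 12, f_y(P) = -17 (gradient nonzero, so P is smooth).
Step 3: tangent line at P: 12·(x − -3) + -17·(y − 3) = 0.
Expanding: 12*x - 17*y + 87 = 0.


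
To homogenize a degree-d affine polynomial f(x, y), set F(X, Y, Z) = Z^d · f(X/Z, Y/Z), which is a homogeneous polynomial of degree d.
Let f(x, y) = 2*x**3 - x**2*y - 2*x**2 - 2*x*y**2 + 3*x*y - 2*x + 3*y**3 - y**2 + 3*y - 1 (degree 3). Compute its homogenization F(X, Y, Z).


F(X, Y, Z) = 2*X**3 - X**2*Y - 2*X**2*Z - 2*X*Y**2 + 3*X*Y*Z - 2*X*Z**2 + 3*Y**3 - Y**2*Z + 3*Y*Z**2 - Z**3

deg(f) = 3.
Substitute x = X/Z, y = Y/Z into f, then multiply by Z^3.
  monomial 2·x^3·y^0 ↦ 2·X^3·Y^0·Z^0.
  monomial -1·x^2·y^1 ↦ -1·X^2·Y^1·Z^0.
  monomial -2·x^2·y^0 ↦ -2·X^2·Y^0·Z^1.
  monomial -2·x^1·y^2 ↦ -2·X^1·Y^2·Z^0.
  monomial 3·x^1·y^1 ↦ 3·X^1·Y^1·Z^1.
  monomial -2·x^1·y^0 ↦ -2·X^1·Y^0·Z^2.
  monomial 3·x^0·y^3 ↦ 3·X^0·Y^3·Z^0.
  monomial -1·x^0·y^2 ↦ -1·X^0·Y^2·Z^1.
  monomial 3·x^0·y^1 ↦ 3·X^0·Y^1·Z^2.
  monomial -1·x^0·y^0 ↦ -1·X^0·Y^0·Z^3.
Collecting: F(X, Y, Z) = 2*X**3 - X**2*Y - 2*X**2*Z - 2*X*Y**2 + 3*X*Y*Z - 2*X*Z**2 + 3*Y**3 - Y**2*Z + 3*Y*Z**2 - Z**3.


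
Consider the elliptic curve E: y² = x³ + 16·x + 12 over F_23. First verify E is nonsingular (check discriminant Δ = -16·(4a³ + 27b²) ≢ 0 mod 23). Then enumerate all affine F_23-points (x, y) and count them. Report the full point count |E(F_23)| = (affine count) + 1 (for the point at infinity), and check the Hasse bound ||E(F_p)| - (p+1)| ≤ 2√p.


Affine points = {(0, 9), (0, 14), (1, 11), (1, 12), (2, 11), (2, 12), (3, 8), (3, 15), (4, 5), (4, 18), (6, 5), (6, 18), (8, 10), (8, 13), (11, 1), (11, 22), (12, 0), (13, 5), (13, 18), (14, 6), (14, 17), (15, 4), (15, 19), (20, 11), (20, 12), (21, 8), (21, 15), (22, 8), (22, 15)}; affine count = 29; |E(F_23)| = 30.

Discriminant check: Δ ∝ 4a³ + 27b² = 4·16³ + 27·12² = 4·4096 + 27·144 ≡ 9 (mod 23). Nonzero ⇒ E is nonsingular.
For each x ∈ F_23, compute rhs = x³ + 16·x + 12 mod 23, then count y ∈ F_23 with y² ≡ rhs.
  x = 0: rhs = 12, matching y values: 9, 14 (2 points).
  x = 1: rhs = 6, matching y values: 11, 12 (2 points).
  x = 2: rhs = 6, matching y values: 11, 12 (2 points).
  x = 3: rhs = 18, matching y values: 8, 15 (2 points).
  x = 4: rhs = 2, matching y values: 5, 18 (2 points).
  x = 5: rhs = 10, matching y values: none (0 points).
  x = 6: rhs = 2, matching y values: 5, 18 (2 points).
  x = 7: rhs = 7, matching y values: none (0 points).
  x = 8: rhs = 8, matching y values: 10, 13 (2 points).
  x = 9: rhs = 11, matching y values: none (0 points).
  x = 10: rhs = 22, matching y values: none (0 points).
  x = 11: rhs = 1, matching y values: 1, 22 (2 points).
  x = 12: rhs = 0, matching y values: 0 (1 points).
  x = 13: rhs = 2, matching y values: 5, 18 (2 points).
  x = 14: rhs = 13, matching y values: 6, 17 (2 points).
  x = 15: rhs = 16, matching y values: 4, 19 (2 points).
  x = 16: rhs = 17, matching y values: none (0 points).
  x = 17: rhs = 22, matching y values: none (0 points).
  x = 18: rhs = 14, matching y values: none (0 points).
  x = 19: rhs = 22, matching y values: none (0 points).
  x = 20: rhs = 6, matching y values: 11, 12 (2 points).
  x = 21: rhs = 18, matching y values: 8, 15 (2 points).
  x = 22: rhs = 18, matching y values: 8, 15 (2 points).
Total affine count: 29.
Full point count |E(F_23)| = 29 + 1 = 30.
Hasse bound: |30 − (23+1)| = |6| = 6 ≤ 2√23 ≈ 9.5917 ✓.


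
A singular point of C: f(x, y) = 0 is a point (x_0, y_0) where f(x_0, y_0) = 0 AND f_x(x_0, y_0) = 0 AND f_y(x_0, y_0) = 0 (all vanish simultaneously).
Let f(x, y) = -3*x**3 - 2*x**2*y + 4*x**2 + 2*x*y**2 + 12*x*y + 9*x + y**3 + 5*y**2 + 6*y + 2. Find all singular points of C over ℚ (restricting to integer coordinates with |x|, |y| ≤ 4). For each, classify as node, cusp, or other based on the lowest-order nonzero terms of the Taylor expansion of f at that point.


Singular points: {(1, -2)}; classification: node.

Compute partial derivatives:
  f_x = -9*x**2 - 4*x*y + 8*x + 2*y**2 + 12*y + 9.
  f_y = -2*x**2 + 4*x*y + 12*x + 3*y**2 + 10*y + 6.
Scan x_0 ∈ {−4, ..., 4}. For each x_0, f_y(x_0, y) is a polynomial in y; find its integer roots y ∈ {−4, ..., 4}, then test f_x and f at those candidates.
  x = -4: f_y(-4, y) = 3*y**2 - 6*y - 74; no integer root y with |y| ≤ 4.
  x = -3: f_y(-3, y) = 3*y**2 - 2*y - 48; no integer root y with |y| ≤ 4.
  x = -2: f_y(-2, y) = 3*y**2 + 2*y - 26; no integer root y with |y| ≤ 4.
  x = -1: f_y(-1, y) = 3*y**2 + 6*y - 8; no integer root y with |y| ≤ 4.
  x = 0: f_y(0, y) = 3*y**2 + 10*y + 6; no integer root y with |y| ≤ 4.
  x = 1: f_y(1, y) = 3*y**2 + 14*y + 16; vanishes at y ∈ {-2}. (1, -2): f_x = 0, f = 0 — SINGULAR.
  x = 2: f_y(2, y) = 3*y**2 + 18*y + 22; no integer root y with |y| ≤ 4.
  x = 3: f_y(3, y) = 3*y**2 + 22*y + 24; no integer root y with |y| ≤ 4.
  x = 4: f_y(4, y) = 3*y**2 + 26*y + 22; no integer root y with |y| ≤ 4.
Only singular point on the grid: (1, -2).
Classify: substitute x = 1 + u, y = -2 + v and expand: f = -3*u**3 - 2*u**2*v - u**2 + 2*u*v**2 + v**3 + v**2.
No constant or linear terms (consistent with a singular point). Quadratic part: -u**2 + v**2. Cubic part: -3*u**3 - 2*u**2*v + 2*u*v**2 + v**3.
The quadratic part v**2 - u**2 = (v − u)(v + u) splits into two distinct linear factors, so there are two distinct tangent lines y − -2 = ±(x − 1) — this is a node (ordinary double point).
Classification: node.


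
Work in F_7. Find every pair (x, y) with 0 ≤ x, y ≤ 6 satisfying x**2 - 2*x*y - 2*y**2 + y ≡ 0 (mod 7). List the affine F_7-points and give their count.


Affine F_7-points: {(0, 0), (0, 4), (1, 4), (1, 6), (4, 1), (4, 6), (5, 1), (5, 5)}; count = 8.

For each of the 49 pairs (x, y) ∈ F_7², evaluate f(x, y) mod 7. Record the zeros.
  x = 0: [0↦0, 1↦6, 2↦1, 3↦6, 4↦0, 5↦4, 6↦4]  zeros at y ∈ {0, 4}
  x = 1: [0↦1, 1↦5, 2↦5, 3↦1, 4↦0, 5↦2, 6↦0]  zeros at y ∈ {4, 6}
  x = 2: [0↦4, 1↦6, 2↦4, 3↦5, 4↦2, 5↦2, 6↦5]  zeros at y ∈ ∅
  x = 3: [0↦2, 1↦2, 2↦5, 3↦4, 4↦6, 5↦4, 6↦5]  zeros at y ∈ ∅
  x = 4: [0↦2, 1↦0, 2↦1, 3↦5, 4↦5, 5↦1, 6↦0]  zeros at y ∈ {1, 6}
  x = 5: [0↦4, 1↦0, 2↦6, 3↦1, 4↦6, 5↦0, 6↦4]  zeros at y ∈ {1, 5}
  x = 6: [0↦1, 1↦2, 2↦6, 3↦6, 4↦2, 5↦1, 6↦3]  zeros at y ∈ ∅
Collecting zeros: affine points = {(0, 0), (0, 4), (1, 4), (1, 6), (4, 1), (4, 6), (5, 1), (5, 5)}.
Total count |C(F_7)_aff| = 8.


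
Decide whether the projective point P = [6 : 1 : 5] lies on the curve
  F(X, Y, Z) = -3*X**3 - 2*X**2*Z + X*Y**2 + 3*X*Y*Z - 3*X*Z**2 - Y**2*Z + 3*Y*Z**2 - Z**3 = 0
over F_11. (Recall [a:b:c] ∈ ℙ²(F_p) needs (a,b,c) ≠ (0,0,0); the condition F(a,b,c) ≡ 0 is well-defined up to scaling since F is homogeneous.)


F(6,1,5) ≡ 2 (mod 11); P is NOT on the curve.

Evaluate F(6, 1, 5) term-by-term (mod 11).
  -3*X**3 ↦ -3·216·1·1 = -648
  -2*X**2*Z ↦ -2·36·1·5 = -360
  X*Y**2 ↦ 1·6·1·1 = 6
  3*X*Y*Z ↦ 3·6·1·5 = 90
  -3*X*Z**2 ↦ -3·6·1·25 = -450
  -Y**2*Z ↦ -1·1·1·5 = -5
  3*Y*Z**2 ↦ 3·1·1·25 = 75
  -Z**3 ↦ -1·1·1·125 = -125
Sum: F(6, 1, 5) = (-648) + (-360) + (6) + (90) + (-450) + (-5) + (75) + (-125) = -1417.
Reducing mod 11: -1417 ≡ 2 (mod 11).
Since F(a, b, c) ≡ 2 ≠ 0 (mod 11), P does NOT lie on the curve.


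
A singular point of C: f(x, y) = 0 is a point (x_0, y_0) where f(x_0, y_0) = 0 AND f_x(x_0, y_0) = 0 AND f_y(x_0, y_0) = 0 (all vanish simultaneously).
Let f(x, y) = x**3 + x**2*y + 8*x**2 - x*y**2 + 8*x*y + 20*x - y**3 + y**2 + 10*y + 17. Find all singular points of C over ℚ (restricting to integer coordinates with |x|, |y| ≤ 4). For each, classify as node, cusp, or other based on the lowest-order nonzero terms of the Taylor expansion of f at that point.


Singular points: {(-3, 1)}; classification: cusp.

Compute partial derivatives:
  f_x = 3*x**2 + 2*x*y + 16*x - y**2 + 8*y + 20.
  f_y = x**2 - 2*x*y + 8*x - 3*y**2 + 2*y + 10.
Scan x_0 ∈ {−4, ..., 4}. For each x_0, f_y(x_0, y) is a polynomial in y; find its integer roots y ∈ {−4, ..., 4}, then test f_x and f at those candidates.
  x = -4: f_y(-4, y) = -3*y**2 + 10*y - 6; no integer root y with |y| ≤ 4.
  x = -3: f_y(-3, y) = -3*y**2 + 8*y - 5; vanishes at y ∈ {1}. (-3, 1): f_x = 0, f = 0 — SINGULAR.
  x = -2: f_y(-2, y) = -3*y**2 + 6*y - 2; no integer root y with |y| ≤ 4.
  x = -1: f_y(-1, y) = -3*y**2 + 4*y + 3; no integer root y with |y| ≤ 4.
  x = 0: f_y(0, y) = -3*y**2 + 2*y + 10; no integer root y with |y| ≤ 4.
  x = 1: f_y(1, y) = 19 - 3*y**2; no integer root y with |y| ≤ 4.
  x = 2: f_y(2, y) = -3*y**2 - 2*y + 30; no integer root y with |y| ≤ 4.
  x = 3: f_y(3, y) = -3*y**2 - 4*y + 43; no integer root y with |y| ≤ 4.
  x = 4: f_y(4, y) = -3*y**2 - 6*y + 58; no integer root y with |y| ≤ 4.
Only singular point on the grid: (-3, 1).
Classify: substitute x = -3 + u, y = 1 + v and expand: f = u**3 + u**2*v - u*v**2 - v**3 + v**2.
No constant or linear terms (consistent with a singular point). Quadratic part: v**2. Cubic part: u**3 + u**2*v - u*v**2 - v**3.
The quadratic part v**2 is a perfect square, so there is a single (double) tangent line v = 0, i.e. y = 1. Restricting the cubic part to that line (v = 0) leaves u**3 ≠ 0, so f is not divisible by v and the branch is v² ≈ -u**3 to lowest order — this is a cusp.
Classification: cusp.


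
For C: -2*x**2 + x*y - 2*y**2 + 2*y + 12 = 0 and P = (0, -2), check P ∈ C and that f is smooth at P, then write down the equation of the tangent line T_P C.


Tangent line at P: -2*x + 10*y + 20 = 0.

Step 1: f(0, -2) = 0, so P lies on C.
Step 2: partial derivatives
  f_x(x, y) = -4*x + y, f_y(x, y) = x - 4*y + 2.
  f_x(P) = -2, f_y(P) = 10 (gradient nonzero, so P is smooth).
Step 3: tangent line at P: -2·(x − 0) + 10·(y − -2) = 0.
Expanding: -2*x + 10*y + 20 = 0.


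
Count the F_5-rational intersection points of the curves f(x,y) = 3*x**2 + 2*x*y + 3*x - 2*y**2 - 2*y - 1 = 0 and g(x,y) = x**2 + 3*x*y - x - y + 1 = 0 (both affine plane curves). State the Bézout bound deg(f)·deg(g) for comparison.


Common zeros: {(0, 1)}; count = 1; Bézout bound = 4.

deg(f) = 2, deg(g) = 2, so Bézout bound = 4.
Scan x ∈ F_5. For each x, list the y ∈ F_5 with f(x, y) ≡ 0 and those with g(x, y) ≡ 0 (mod 5); the common zeros in that column are the intersection.
  x = 0: f ≡ 0 at y ∈ {1, 3}; g ≡ 0 at y ∈ {1}; common: {1}.
  x = 1: f ≡ 0 at y ∈ {0}; g ≡ 0 at y ∈ {2}; common: ∅.
  x = 2: f ≡ 0 at y ∈ {3}; g ≡ 0 at y ∈ ∅; common: ∅.
  x = 3: f ≡ 0 at y ∈ {0, 2}; g ≡ 0 at y ∈ {1}; common: ∅.
  x = 4: f ≡ 0 at y ∈ ∅; g ≡ 0 at y ∈ {2}; common: ∅.
Collecting: common zeros = {(0, 1)}, so the count is 1.
Comparison with the Bézout bound: 1 ≤ 4 = deg(f)·deg(g), as expected for curves with no common component (the affine F_5-count falls short of the bound because intersections may lie at infinity, over extension fields, or carry multiplicity).


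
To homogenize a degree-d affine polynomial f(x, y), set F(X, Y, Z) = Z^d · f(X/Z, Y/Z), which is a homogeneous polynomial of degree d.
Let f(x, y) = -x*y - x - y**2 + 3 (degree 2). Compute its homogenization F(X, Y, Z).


F(X, Y, Z) = -X*Y - X*Z - Y**2 + 3*Z**2

deg(f) = 2.
Substitute x = X/Z, y = Y/Z into f, then multiply by Z^2.
  monomial -1·x^1·y^1 ↦ -1·X^1·Y^1·Z^0.
  monomial -1·x^1·y^0 ↦ -1·X^1·Y^0·Z^1.
  monomial -1·x^0·y^2 ↦ -1·X^0·Y^2·Z^0.
  monomial 3·x^0·y^0 ↦ 3·X^0·Y^0·Z^2.
Collecting: F(X, Y, Z) = -X*Y - X*Z - Y**2 + 3*Z**2.


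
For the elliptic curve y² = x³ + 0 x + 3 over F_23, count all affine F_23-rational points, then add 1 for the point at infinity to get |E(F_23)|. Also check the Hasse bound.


Affine points = {(0, 7), (0, 16), (1, 2), (1, 21), (5, 6), (5, 17), (6, 9), (6, 14), (7, 1), (7, 22), (8, 3), (8, 20), (11, 0), (12, 11), (12, 12), (18, 4), (18, 19), (19, 10), (19, 13), (21, 8), (21, 15), (22, 5), (22, 18)}; affine count = 23; |E(F_23)| = 24.

Discriminant check: Δ ∝ 4a³ + 27b² = 4·0³ + 27·3² = 4·0 + 27·9 ≡ 13 (mod 23). Nonzero ⇒ E is nonsingular.
For each x ∈ F_23, compute rhs = x³ + 0·x + 3 mod 23, then count y ∈ F_23 with y² ≡ rhs.
  x = 0: rhs = 3, matching y values: 7, 16 (2 points).
  x = 1: rhs = 4, matching y values: 2, 21 (2 points).
  x = 2: rhs = 11, matching y values: none (0 points).
  x = 3: rhs = 7, matching y values: none (0 points).
  x = 4: rhs = 21, matching y values: none (0 points).
  x = 5: rhs = 13, matching y values: 6, 17 (2 points).
  x = 6: rhs = 12, matching y values: 9, 14 (2 points).
  x = 7: rhs = 1, matching y values: 1, 22 (2 points).
  x = 8: rhs = 9, matching y values: 3, 20 (2 points).
  x = 9: rhs = 19, matching y values: none (0 points).
  x = 10: rhs = 14, matching y values: none (0 points).
  x = 11: rhs = 0, matching y values: 0 (1 points).
  x = 12: rhs = 6, matching y values: 11, 12 (2 points).
  x = 13: rhs = 15, matching y values: none (0 points).
  x = 14: rhs = 10, matching y values: none (0 points).
  x = 15: rhs = 20, matching y values: none (0 points).
  x = 16: rhs = 5, matching y values: none (0 points).
  x = 17: rhs = 17, matching y values: none (0 points).
  x = 18: rhs = 16, matching y values: 4, 19 (2 points).
  x = 19: rhs = 8, matching y values: 10, 13 (2 points).
  x = 20: rhs = 22, matching y values: none (0 points).
  x = 21: rhs = 18, matching y values: 8, 15 (2 points).
  x = 22: rhs = 2, matching y values: 5, 18 (2 points).
Total affine count: 23.
Full point count |E(F_23)| = 23 + 1 = 24.
Hasse bound: |24 − (23+1)| = |0| = 0 ≤ 2√23 ≈ 9.5917 ✓.


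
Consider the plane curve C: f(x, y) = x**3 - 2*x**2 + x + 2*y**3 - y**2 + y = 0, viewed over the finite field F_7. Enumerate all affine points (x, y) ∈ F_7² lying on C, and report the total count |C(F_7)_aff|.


Affine F_7-points: {(0, 0), (0, 2), (1, 0), (1, 2), (3, 1), (4, 3), (4, 5), (5, 4), (6, 4)}; count = 9.

For each of the 49 pairs (x, y) ∈ F_7², evaluate f(x, y) mod 7. Record the zeros.
  x = 0: [0↦0, 1↦2, 2↦0, 3↦6, 4↦4, 5↦6, 6↦3]  zeros at y ∈ {0, 2}
  x = 1: [0↦0, 1↦2, 2↦0, 3↦6, 4↦4, 5↦6, 6↦3]  zeros at y ∈ {0, 2}
  x = 2: [0↦2, 1↦4, 2↦2, 3↦1, 4↦6, 5↦1, 6↦5]  zeros at y ∈ ∅
  x = 3: [0↦5, 1↦0, 2↦5, 3↦4, 4↦2, 5↦4, 6↦1]  zeros at y ∈ {1}
  x = 4: [0↦1, 1↦3, 2↦1, 3↦0, 4↦5, 5↦0, 6↦4]  zeros at y ∈ {3, 5}
  x = 5: [0↦3, 1↦5, 2↦3, 3↦2, 4↦0, 5↦2, 6↦6]  zeros at y ∈ {4}
  x = 6: [0↦3, 1↦5, 2↦3, 3↦2, 4↦0, 5↦2, 6↦6]  zeros at y ∈ {4}
Collecting zeros: affine points = {(0, 0), (0, 2), (1, 0), (1, 2), (3, 1), (4, 3), (4, 5), (5, 4), (6, 4)}.
Total count |C(F_7)_aff| = 9.


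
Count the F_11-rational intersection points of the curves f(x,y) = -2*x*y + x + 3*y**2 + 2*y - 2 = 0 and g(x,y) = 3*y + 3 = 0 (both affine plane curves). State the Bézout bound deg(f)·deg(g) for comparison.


Common zeros: {(4, 10)}; count = 1; Bézout bound = 2.

deg(f) = 2, deg(g) = 1, so Bézout bound = 2.
Scan x ∈ F_11. For each x, list the y ∈ F_11 with f(x, y) ≡ 0 and those with g(x, y) ≡ 0 (mod 11); the common zeros in that column are the intersection.
  x = 0: f ≡ 0 at y ∈ ∅; g ≡ 0 at y ∈ {10}; common: ∅.
  x = 1: f ≡ 0 at y ∈ {2, 9}; g ≡ 0 at y ∈ {10}; common: ∅.
  x = 2: f ≡ 0 at y ∈ {0, 8}; g ≡ 0 at y ∈ {10}; common: ∅.
  x = 3: f ≡ 0 at y ∈ {1, 4}; g ≡ 0 at y ∈ {10}; common: ∅.
  x = 4: f ≡ 0 at y ∈ {3, 10}; g ≡ 0 at y ∈ {10}; common: {10}.
  x = 5: f ≡ 0 at y ∈ ∅; g ≡ 0 at y ∈ {10}; common: ∅.
  x = 6: f ≡ 0 at y ∈ ∅; g ≡ 0 at y ∈ {10}; common: ∅.
  x = 7: f ≡ 0 at y ∈ ∅; g ≡ 0 at y ∈ {10}; common: ∅.
  x = 8: f ≡ 0 at y ∈ {5, 7}; g ≡ 0 at y ∈ {10}; common: ∅.
  x = 9: f ≡ 0 at y ∈ ∅; g ≡ 0 at y ∈ {10}; common: ∅.
  x = 10: f ≡ 0 at y ∈ ∅; g ≡ 0 at y ∈ {10}; common: ∅.
Collecting: common zeros = {(4, 10)}, so the count is 1.
Comparison with the Bézout bound: 1 ≤ 2 = deg(f)·deg(g), as expected for curves with no common component (the affine F_11-count falls short of the bound because intersections may lie at infinity, over extension fields, or carry multiplicity).


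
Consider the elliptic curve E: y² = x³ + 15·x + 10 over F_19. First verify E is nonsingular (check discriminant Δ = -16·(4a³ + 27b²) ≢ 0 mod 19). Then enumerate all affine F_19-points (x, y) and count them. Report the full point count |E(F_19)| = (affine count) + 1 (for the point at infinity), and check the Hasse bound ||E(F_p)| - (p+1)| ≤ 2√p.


Affine points = {(1, 8), (1, 11), (3, 5), (3, 14), (4, 1), (4, 18), (5, 1), (5, 18), (9, 0), (10, 1), (10, 18), (11, 9), (11, 10), (14, 0), (15, 0)}; affine count = 15; |E(F_19)| = 16.

Discriminant check: Δ ∝ 4a³ + 27b² = 4·15³ + 27·10² = 4·3375 + 27·100 ≡ 12 (mod 19). Nonzero ⇒ E is nonsingular.
For each x ∈ F_19, compute rhs = x³ + 15·x + 10 mod 19, then count y ∈ F_19 with y² ≡ rhs.
  x = 0: rhs = 10, matching y values: none (0 points).
  x = 1: rhs = 7, matching y values: 8, 11 (2 points).
  x = 2: rhs = 10, matching y values: none (0 points).
  x = 3: rhs = 6, matching y values: 5, 14 (2 points).
  x = 4: rhs = 1, matching y values: 1, 18 (2 points).
  x = 5: rhs = 1, matching y values: 1, 18 (2 points).
  x = 6: rhs = 12, matching y values: none (0 points).
  x = 7: rhs = 2, matching y values: none (0 points).
  x = 8: rhs = 15, matching y values: none (0 points).
  x = 9: rhs = 0, matching y values: 0 (1 points).
  x = 10: rhs = 1, matching y values: 1, 18 (2 points).
  x = 11: rhs = 5, matching y values: 9, 10 (2 points).
  x = 12: rhs = 18, matching y values: none (0 points).
  x = 13: rhs = 8, matching y values: none (0 points).
  x = 14: rhs = 0, matching y values: 0 (1 points).
  x = 15: rhs = 0, matching y values: 0 (1 points).
  x = 16: rhs = 14, matching y values: none (0 points).
  x = 17: rhs = 10, matching y values: none (0 points).
  x = 18: rhs = 13, matching y values: none (0 points).
Total affine count: 15.
Full point count |E(F_19)| = 15 + 1 = 16.
Hasse bound: |16 − (19+1)| = |-4| = 4 ≤ 2√19 ≈ 8.7178 ✓.
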